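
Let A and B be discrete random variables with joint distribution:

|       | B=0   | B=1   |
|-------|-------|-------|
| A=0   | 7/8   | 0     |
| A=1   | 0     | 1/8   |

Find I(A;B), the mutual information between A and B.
Marginal P(A) (row sums):
  P(A=0) = 7/8 + 0 = 7/8
  P(A=1) = 0 + 1/8 = 1/8
Marginal P(B) (column sums):
  P(B=0) = 7/8 + 0 = 7/8
  P(B=1) = 0 + 1/8 = 1/8

H(A) = -[(7/8)·log₂(7/8) + (1/8)·log₂(1/8)]
  = 0.1686 + 0.3750
  = 0.5436 bits
H(B) = -[(7/8)·log₂(7/8) + (1/8)·log₂(1/8)]
  = 0.1686 + 0.3750
  = 0.5436 bits
H(A,B) = -[(7/8)·log₂(7/8) + (1/8)·log₂(1/8)]
  = 0.1686 + 0.3750
  = 0.5436 bits

I(A;B) = H(A) + H(B) - H(A,B)
  = 0.5436 + 0.5436 - 0.5436
  = 0.5436 bits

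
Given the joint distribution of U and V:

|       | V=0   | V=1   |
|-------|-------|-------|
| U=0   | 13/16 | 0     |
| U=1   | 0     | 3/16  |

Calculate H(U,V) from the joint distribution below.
H(U,V) = -Σ P(U,V) log₂ P(U,V), summed over the non-zero cells:
H(U,V) = -[(13/16)·log₂(13/16) + (3/16)·log₂(3/16)]
  = 0.2434 + 0.4528
  = 0.6962 bits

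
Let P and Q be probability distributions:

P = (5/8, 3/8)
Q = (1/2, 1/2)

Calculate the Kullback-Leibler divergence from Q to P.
D(P||Q) = Σ P(i) log₂(P(i)/Q(i))
  i=0: (5/8) × log₂((5/8)/(1/2)) = (5/8) × log₂(5/4) = 0.2012
  i=1: (3/8) × log₂((3/8)/(1/2)) = (3/8) × log₂(3/4) = -0.1556
D(P||Q) = 0.2012 - 0.1556
  = 0.0456 bits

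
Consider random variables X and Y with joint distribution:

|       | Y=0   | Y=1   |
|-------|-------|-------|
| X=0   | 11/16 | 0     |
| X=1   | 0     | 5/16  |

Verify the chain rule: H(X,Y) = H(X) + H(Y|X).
Left side:
H(X,Y) = -[(11/16)·log₂(11/16) + (5/16)·log₂(5/16)]
  = 0.3716 + 0.5244
  = 0.8960 bits

Right side:
Marginal P(X) (row sums):
  P(X=0) = 11/16 + 0 = 11/16
  P(X=1) = 0 + 5/16 = 5/16
H(X) = -[(11/16)·log₂(11/16) + (5/16)·log₂(5/16)]
  = 0.3716 + 0.5244
  = 0.8960 bits
H(Y|X) = -Σ P(X,Y)·log₂ P(Y|X), where P(Y|X) = P(X,Y) / P(X)
  (cells with P(X,Y) = 0 contribute 0)
  (X=0,Y=0): P(Y|X) = (11/16)/(11/16) = 1;  -(11/16)·log₂(1) = 0.0000
  (X=1,Y=1): P(Y|X) = (5/16)/(5/16) = 1;  -(5/16)·log₂(1) = 0.0000
H(Y|X) = 0.0000 + 0.0000
  = 0.0000 bits
H(X) + H(Y|X) = 0.8960 + 0.0000 = 0.8960 bits

Both sides equal 0.8960 bits, so the chain rule holds ✓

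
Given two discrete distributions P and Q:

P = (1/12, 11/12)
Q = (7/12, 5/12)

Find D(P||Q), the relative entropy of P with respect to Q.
D(P||Q) = Σ P(i) log₂(P(i)/Q(i))
  i=0: (1/12) × log₂((1/12)/(7/12)) = (1/12) × log₂(1/7) = -0.2339
  i=1: (11/12) × log₂((11/12)/(5/12)) = (11/12) × log₂(11/5) = 1.0427
D(P||Q) = -0.2339 + 1.0427
  = 0.8088 bits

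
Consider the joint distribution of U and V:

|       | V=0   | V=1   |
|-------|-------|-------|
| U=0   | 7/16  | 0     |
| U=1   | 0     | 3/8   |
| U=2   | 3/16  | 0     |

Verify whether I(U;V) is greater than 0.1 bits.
Marginal P(U) (row sums):
  P(U=0) = 7/16 + 0 = 7/16
  P(U=1) = 0 + 3/8 = 3/8
  P(U=2) = 3/16 + 0 = 3/16
Marginal P(V) (column sums):
  P(V=0) = 7/16 + 0 + 3/16 = 5/8
  P(V=1) = 0 + 3/8 + 0 = 3/8

H(U) = -[(7/16)·log₂(7/16) + (3/8)·log₂(3/8) + (3/16)·log₂(3/16)]
  = 0.5218 + 0.5306 + 0.4528
  = 1.5052 bits
H(V) = -[(5/8)·log₂(5/8) + (3/8)·log₂(3/8)]
  = 0.4238 + 0.5306
  = 0.9544 bits
H(U,V) = -[(7/16)·log₂(7/16) + (3/8)·log₂(3/8) + (3/16)·log₂(3/16)]
  = 0.5218 + 0.5306 + 0.4528
  = 1.5052 bits

I(U;V) = H(U) + H(V) - H(U,V)
  = 1.5052 + 0.9544 - 1.5052
  = 0.9544 bits

Yes. I(U;V) = 0.9544 bits, which is > 0.1 bits.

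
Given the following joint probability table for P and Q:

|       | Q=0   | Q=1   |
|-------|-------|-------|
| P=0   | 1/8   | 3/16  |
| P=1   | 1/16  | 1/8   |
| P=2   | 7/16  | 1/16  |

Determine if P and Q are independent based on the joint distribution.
Marginal P(P) (row sums):
  P(P=0) = 1/8 + 3/16 = 5/16
  P(P=1) = 1/16 + 1/8 = 3/16
  P(P=2) = 7/16 + 1/16 = 1/2
Marginal P(Q) (column sums):
  P(Q=0) = 1/8 + 1/16 + 7/16 = 5/8
  P(Q=1) = 3/16 + 1/8 + 1/16 = 3/8

P and Q are independent iff P(P=i,Q=j) = P(P=i)·P(Q=j) for every cell.
  P(P=0)·P(Q=0) = 5/16 × 5/8 = 25/128, but P(P=0,Q=0) = 1/8 ✗

No, P and Q are not independent. Quantitatively, I(P;Q) > 0:

H(P) = -[(5/16)·log₂(5/16) + (3/16)·log₂(3/16) + (1/2)·log₂(1/2)]
  = 0.5244 + 0.4528 + 0.5000
  = 1.4772 bits
H(Q) = -[(5/8)·log₂(5/8) + (3/8)·log₂(3/8)]
  = 0.4238 + 0.5306
  = 0.9544 bits
H(P,Q) = -[(1/8)·log₂(1/8) + (3/16)·log₂(3/16) + (1/16)·log₂(1/16) + (1/8)·log₂(1/8) + (7/16)·log₂(7/16) + (1/16)·log₂(1/16)]
  = 0.3750 + 0.4528 + 0.2500 + 0.3750 + 0.5218 + 0.2500
  = 2.2246 bits
I(P;Q) = H(P) + H(Q) - H(P,Q) = 1.4772 + 0.9544 - 2.2246 = 0.2070 bits > 0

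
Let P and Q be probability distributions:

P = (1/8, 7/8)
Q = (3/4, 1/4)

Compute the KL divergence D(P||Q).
D(P||Q) = Σ P(i) log₂(P(i)/Q(i))
  i=0: (1/8) × log₂((1/8)/(3/4)) = (1/8) × log₂(1/6) = -0.3231
  i=1: (7/8) × log₂((7/8)/(1/4)) = (7/8) × log₂(7/2) = 1.5814
D(P||Q) = -0.3231 + 1.5814
  = 1.2583 bits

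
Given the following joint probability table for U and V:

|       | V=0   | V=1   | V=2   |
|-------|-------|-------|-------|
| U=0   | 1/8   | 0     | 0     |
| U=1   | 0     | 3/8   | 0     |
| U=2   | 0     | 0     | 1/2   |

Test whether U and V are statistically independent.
Marginal P(U) (row sums):
  P(U=0) = 1/8 + 0 + 0 = 1/8
  P(U=1) = 0 + 3/8 + 0 = 3/8
  P(U=2) = 0 + 0 + 1/2 = 1/2
Marginal P(V) (column sums):
  P(V=0) = 1/8 + 0 + 0 = 1/8
  P(V=1) = 0 + 3/8 + 0 = 3/8
  P(V=2) = 0 + 0 + 1/2 = 1/2

U and V are independent iff P(U=i,V=j) = P(U=i)·P(V=j) for every cell.
  P(U=0)·P(V=0) = 1/8 × 1/8 = 1/64, but P(U=0,V=0) = 1/8 ✗

No, U and V are not independent. Quantitatively, I(U;V) > 0:

H(U) = -[(1/8)·log₂(1/8) + (3/8)·log₂(3/8) + (1/2)·log₂(1/2)]
  = 0.3750 + 0.5306 + 0.5000
  = 1.4056 bits
H(V) = -[(1/8)·log₂(1/8) + (3/8)·log₂(3/8) + (1/2)·log₂(1/2)]
  = 0.3750 + 0.5306 + 0.5000
  = 1.4056 bits
H(U,V) = -[(1/8)·log₂(1/8) + (3/8)·log₂(3/8) + (1/2)·log₂(1/2)]
  = 0.3750 + 0.5306 + 0.5000
  = 1.4056 bits
I(U;V) = H(U) + H(V) - H(U,V) = 1.4056 + 1.4056 - 1.4056 = 1.4056 bits > 0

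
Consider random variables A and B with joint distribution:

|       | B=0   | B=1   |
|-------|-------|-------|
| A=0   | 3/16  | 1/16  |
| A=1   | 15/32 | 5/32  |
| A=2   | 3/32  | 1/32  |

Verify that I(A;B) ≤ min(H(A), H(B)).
Marginal P(A) (row sums):
  P(A=0) = 3/16 + 1/16 = 1/4
  P(A=1) = 15/32 + 5/32 = 5/8
  P(A=2) = 3/32 + 1/32 = 1/8
Marginal P(B) (column sums):
  P(B=0) = 3/16 + 15/32 + 3/32 = 3/4
  P(B=1) = 1/16 + 5/32 + 1/32 = 1/4

H(A) = -[(1/4)·log₂(1/4) + (5/8)·log₂(5/8) + (1/8)·log₂(1/8)]
  = 0.5000 + 0.4238 + 0.3750
  = 1.2988 bits
H(B) = -[(3/4)·log₂(3/4) + (1/4)·log₂(1/4)]
  = 0.3113 + 0.5000
  = 0.8113 bits
H(A,B) = -[(3/16)·log₂(3/16) + (1/16)·log₂(1/16) + (15/32)·log₂(15/32) + (5/32)·log₂(5/32) + (3/32)·log₂(3/32) + (1/32)·log₂(1/32)]
  = 0.4528 + 0.2500 + 0.5124 + 0.4184 + 0.3202 + 0.1563
  = 2.1101 bits

I(A;B) = H(A) + H(B) - H(A,B)
  = 1.2988 + 0.8113 - 2.1101
  = 0.0000 bits

min(H(A), H(B)) = min(1.2988, 0.8113) = 0.8113 bits
Since 0.0000 ≤ 0.8113, the bound is satisfied ✓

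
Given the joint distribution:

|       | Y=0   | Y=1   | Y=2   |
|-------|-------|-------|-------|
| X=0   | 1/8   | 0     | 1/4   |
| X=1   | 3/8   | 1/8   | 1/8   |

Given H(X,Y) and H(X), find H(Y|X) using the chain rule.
From the chain rule: H(X,Y) = H(X) + H(Y|X)
Therefore: H(Y|X) = H(X,Y) - H(X)

H(X,Y) = -[(1/8)·log₂(1/8) + (1/4)·log₂(1/4) + (3/8)·log₂(3/8) + (1/8)·log₂(1/8) + (1/8)·log₂(1/8)]
  = 0.3750 + 0.5000 + 0.5306 + 0.3750 + 0.3750
  = 2.1556 bits
Marginal P(X) (row sums):
  P(X=0) = 1/8 + 0 + 1/4 = 3/8
  P(X=1) = 3/8 + 1/8 + 1/8 = 5/8
H(X) = -[(3/8)·log₂(3/8) + (5/8)·log₂(5/8)]
  = 0.5306 + 0.4238
  = 0.9544 bits

H(Y|X) = 2.1556 - 0.9544 = 1.2012 bits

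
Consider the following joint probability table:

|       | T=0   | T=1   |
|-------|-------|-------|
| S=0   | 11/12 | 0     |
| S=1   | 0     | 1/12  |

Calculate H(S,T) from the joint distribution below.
H(S,T) = -Σ P(S,T) log₂ P(S,T), summed over the non-zero cells:
H(S,T) = -[(11/12)·log₂(11/12) + (1/12)·log₂(1/12)]
  = 0.1151 + 0.2987
  = 0.4138 bits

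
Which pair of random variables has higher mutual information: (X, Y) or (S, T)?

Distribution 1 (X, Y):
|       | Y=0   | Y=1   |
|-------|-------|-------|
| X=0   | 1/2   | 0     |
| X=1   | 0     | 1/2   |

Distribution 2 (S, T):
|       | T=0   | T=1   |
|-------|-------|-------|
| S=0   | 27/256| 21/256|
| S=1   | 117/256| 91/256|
Distribution 1 (X, Y):
Marginal P(X) (row sums):
  P(X=0) = 1/2 + 0 = 1/2
  P(X=1) = 0 + 1/2 = 1/2
Marginal P(Y) (column sums):
  P(Y=0) = 1/2 + 0 = 1/2
  P(Y=1) = 0 + 1/2 = 1/2

H(X) = -[(1/2)·log₂(1/2) + (1/2)·log₂(1/2)]
  = 0.5000 + 0.5000
  = 1.0000 bits
H(Y) = -[(1/2)·log₂(1/2) + (1/2)·log₂(1/2)]
  = 0.5000 + 0.5000
  = 1.0000 bits
H(X,Y) = -[(1/2)·log₂(1/2) + (1/2)·log₂(1/2)]
  = 0.5000 + 0.5000
  = 1.0000 bits

I(X;Y) = H(X) + H(Y) - H(X,Y)
  = 1.0000 + 1.0000 - 1.0000
  = 1.0000 bits

Distribution 2 (S, T):
Marginal P(S) (row sums):
  P(S=0) = 27/256 + 21/256 = 3/16
  P(S=1) = 117/256 + 91/256 = 13/16
Marginal P(T) (column sums):
  P(T=0) = 27/256 + 117/256 = 9/16
  P(T=1) = 21/256 + 91/256 = 7/16

H(S) = -[(3/16)·log₂(3/16) + (13/16)·log₂(13/16)]
  = 0.4528 + 0.2434
  = 0.6962 bits
H(T) = -[(9/16)·log₂(9/16) + (7/16)·log₂(7/16)]
  = 0.4669 + 0.5218
  = 0.9887 bits
H(S,T) = -[(27/256)·log₂(27/256) + (21/256)·log₂(21/256) + (117/256)·log₂(117/256) + (91/256)·log₂(91/256)]
  = 0.3423 + 0.2959 + 0.5163 + 0.5304
  = 1.6849 bits

I(S;T) = H(S) + H(T) - H(S,T)
  = 0.6962 + 0.9887 - 1.6849
  = 0.0000 bits

I(X;Y) = 1.0000 bits > I(S;T) = 0.0000 bits, so (X, Y) has the higher mutual information (stronger dependence).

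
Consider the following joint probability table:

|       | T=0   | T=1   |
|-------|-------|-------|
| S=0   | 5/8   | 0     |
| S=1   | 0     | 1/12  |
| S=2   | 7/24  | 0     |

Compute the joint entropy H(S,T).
H(S,T) = -Σ P(S,T) log₂ P(S,T), summed over the non-zero cells:
H(S,T) = -[(5/8)·log₂(5/8) + (1/12)·log₂(1/12) + (7/24)·log₂(7/24)]
  = 0.4238 + 0.2987 + 0.5185
  = 1.2410 bits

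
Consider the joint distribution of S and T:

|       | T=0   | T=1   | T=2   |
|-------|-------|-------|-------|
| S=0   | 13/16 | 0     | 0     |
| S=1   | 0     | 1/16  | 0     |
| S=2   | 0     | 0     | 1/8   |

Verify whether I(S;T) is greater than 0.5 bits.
Marginal P(S) (row sums):
  P(S=0) = 13/16 + 0 + 0 = 13/16
  P(S=1) = 0 + 1/16 + 0 = 1/16
  P(S=2) = 0 + 0 + 1/8 = 1/8
Marginal P(T) (column sums):
  P(T=0) = 13/16 + 0 + 0 = 13/16
  P(T=1) = 0 + 1/16 + 0 = 1/16
  P(T=2) = 0 + 0 + 1/8 = 1/8

H(S) = -[(13/16)·log₂(13/16) + (1/16)·log₂(1/16) + (1/8)·log₂(1/8)]
  = 0.2434 + 0.2500 + 0.3750
  = 0.8684 bits
H(T) = -[(13/16)·log₂(13/16) + (1/16)·log₂(1/16) + (1/8)·log₂(1/8)]
  = 0.2434 + 0.2500 + 0.3750
  = 0.8684 bits
H(S,T) = -[(13/16)·log₂(13/16) + (1/16)·log₂(1/16) + (1/8)·log₂(1/8)]
  = 0.2434 + 0.2500 + 0.3750
  = 0.8684 bits

I(S;T) = H(S) + H(T) - H(S,T)
  = 0.8684 + 0.8684 - 0.8684
  = 0.8684 bits

Yes. I(S;T) = 0.8684 bits, which is > 0.5 bits.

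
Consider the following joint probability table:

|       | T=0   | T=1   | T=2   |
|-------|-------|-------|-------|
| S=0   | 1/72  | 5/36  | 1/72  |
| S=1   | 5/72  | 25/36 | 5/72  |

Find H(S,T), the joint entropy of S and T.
H(S,T) = -Σ P(S,T) log₂ P(S,T), summed over the non-zero cells:
H(S,T) = -[(1/72)·log₂(1/72) + (5/36)·log₂(5/36) + (1/72)·log₂(1/72) + (5/72)·log₂(5/72) + (25/36)·log₂(25/36) + (5/72)·log₂(5/72)]
  = 0.0857 + 0.3956 + 0.0857 + 0.2672 + 0.3653 + 0.2672
  = 1.4667 bits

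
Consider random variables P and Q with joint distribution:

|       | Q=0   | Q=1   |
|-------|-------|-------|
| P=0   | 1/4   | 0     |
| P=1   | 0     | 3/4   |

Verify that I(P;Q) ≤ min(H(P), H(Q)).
Marginal P(P) (row sums):
  P(P=0) = 1/4 + 0 = 1/4
  P(P=1) = 0 + 3/4 = 3/4
Marginal P(Q) (column sums):
  P(Q=0) = 1/4 + 0 = 1/4
  P(Q=1) = 0 + 3/4 = 3/4

H(P) = -[(1/4)·log₂(1/4) + (3/4)·log₂(3/4)]
  = 0.5000 + 0.3113
  = 0.8113 bits
H(Q) = -[(1/4)·log₂(1/4) + (3/4)·log₂(3/4)]
  = 0.5000 + 0.3113
  = 0.8113 bits
H(P,Q) = -[(1/4)·log₂(1/4) + (3/4)·log₂(3/4)]
  = 0.5000 + 0.3113
  = 0.8113 bits

I(P;Q) = H(P) + H(Q) - H(P,Q)
  = 0.8113 + 0.8113 - 0.8113
  = 0.8113 bits

min(H(P), H(Q)) = min(0.8113, 0.8113) = 0.8113 bits
Since 0.8113 ≤ 0.8113, the bound is satisfied ✓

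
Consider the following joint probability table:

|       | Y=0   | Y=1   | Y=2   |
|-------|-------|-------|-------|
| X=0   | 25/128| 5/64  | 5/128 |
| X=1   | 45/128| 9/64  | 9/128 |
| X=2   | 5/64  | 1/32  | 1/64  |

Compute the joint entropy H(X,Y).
H(X,Y) = -Σ P(X,Y) log₂ P(X,Y), summed over the non-zero cells:
H(X,Y) = -[(25/128)·log₂(25/128) + (5/64)·log₂(5/64) + (5/128)·log₂(5/128) + (45/128)·log₂(45/128) + (9/64)·log₂(9/64) + (9/128)·log₂(9/128) + (5/64)·log₂(5/64) + (1/32)·log₂(1/32) + (1/64)·log₂(1/64)]
  = 0.4602 + 0.2873 + 0.1827 + 0.5302 + 0.3980 + 0.2693 + 0.2873 + 0.1563 + 0.0938
  = 2.6651 bits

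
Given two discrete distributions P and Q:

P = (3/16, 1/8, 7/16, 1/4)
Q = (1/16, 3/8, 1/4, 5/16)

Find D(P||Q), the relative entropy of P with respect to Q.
D(P||Q) = Σ P(i) log₂(P(i)/Q(i))
  i=0: (3/16) × log₂((3/16)/(1/16)) = (3/16) × log₂(3) = 0.2972
  i=1: (1/8) × log₂((1/8)/(3/8)) = (1/8) × log₂(1/3) = -0.1981
  i=2: (7/16) × log₂((7/16)/(1/4)) = (7/16) × log₂(7/4) = 0.3532
  i=3: (1/4) × log₂((1/4)/(5/16)) = (1/4) × log₂(4/5) = -0.0805
D(P||Q) = 0.2972 - 0.1981 + 0.3532 - 0.0805
  = 0.3718 bits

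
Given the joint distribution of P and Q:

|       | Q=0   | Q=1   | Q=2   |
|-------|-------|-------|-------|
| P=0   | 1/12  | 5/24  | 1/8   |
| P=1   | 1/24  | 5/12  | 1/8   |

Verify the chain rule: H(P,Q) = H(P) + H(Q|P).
Left side:
H(P,Q) = -[(1/12)·log₂(1/12) + (5/24)·log₂(5/24) + (1/8)·log₂(1/8) + (1/24)·log₂(1/24) + (5/12)·log₂(5/12) + (1/8)·log₂(1/8)]
  = 0.2987 + 0.4715 + 0.3750 + 0.1910 + 0.5263 + 0.3750
  = 2.2375 bits

Right side:
Marginal P(P) (row sums):
  P(P=0) = 1/12 + 5/24 + 1/8 = 5/12
  P(P=1) = 1/24 + 5/12 + 1/8 = 7/12
H(P) = -[(5/12)·log₂(5/12) + (7/12)·log₂(7/12)]
  = 0.5263 + 0.4536
  = 0.9799 bits
H(Q|P) = -Σ P(P,Q)·log₂ P(Q|P), where P(Q|P) = P(P,Q) / P(P)
  (P=0,Q=0): P(Q|P) = (1/12)/(5/12) = 1/5;  -(1/12)·log₂(1/5) = 0.1935
  (P=0,Q=1): P(Q|P) = (5/24)/(5/12) = 1/2;  -(5/24)·log₂(1/2) = 0.2083
  (P=0,Q=2): P(Q|P) = (1/8)/(5/12) = 3/10;  -(1/8)·log₂(3/10) = 0.2171
  (P=1,Q=0): P(Q|P) = (1/24)/(7/12) = 1/14;  -(1/24)·log₂(1/14) = 0.1586
  (P=1,Q=1): P(Q|P) = (5/12)/(7/12) = 5/7;  -(5/12)·log₂(5/7) = 0.2023
  (P=1,Q=2): P(Q|P) = (1/8)/(7/12) = 3/14;  -(1/8)·log₂(3/14) = 0.2778
H(Q|P) = 0.1935 + 0.2083 + 0.2171 + 0.1586 + 0.2023 + 0.2778
  = 1.2576 bits
H(P) + H(Q|P) = 0.9799 + 1.2576 = 2.2375 bits

Both sides equal 2.2375 bits, so the chain rule holds ✓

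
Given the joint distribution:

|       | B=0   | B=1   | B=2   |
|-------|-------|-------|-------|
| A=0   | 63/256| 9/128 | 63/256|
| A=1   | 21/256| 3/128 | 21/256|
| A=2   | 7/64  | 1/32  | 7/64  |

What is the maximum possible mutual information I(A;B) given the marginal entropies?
The upper bound on mutual information is I(A;B) ≤ min(H(A), H(B)).

Marginal P(A) (row sums):
  P(A=0) = 63/256 + 9/128 + 63/256 = 9/16
  P(A=1) = 21/256 + 3/128 + 21/256 = 3/16
  P(A=2) = 7/64 + 1/32 + 7/64 = 1/4
Marginal P(B) (column sums):
  P(B=0) = 63/256 + 21/256 + 7/64 = 7/16
  P(B=1) = 9/128 + 3/128 + 1/32 = 1/8
  P(B=2) = 63/256 + 21/256 + 7/64 = 7/16

H(A) = -[(9/16)·log₂(9/16) + (3/16)·log₂(3/16) + (1/4)·log₂(1/4)]
  = 0.4669 + 0.4528 + 0.5000
  = 1.4197 bits
H(B) = -[(7/16)·log₂(7/16) + (1/8)·log₂(1/8) + (7/16)·log₂(7/16)]
  = 0.5218 + 0.3750 + 0.5218
  = 1.4186 bits

Maximum possible I(A;B) = min(1.4197, 1.4186) = 1.4186 bits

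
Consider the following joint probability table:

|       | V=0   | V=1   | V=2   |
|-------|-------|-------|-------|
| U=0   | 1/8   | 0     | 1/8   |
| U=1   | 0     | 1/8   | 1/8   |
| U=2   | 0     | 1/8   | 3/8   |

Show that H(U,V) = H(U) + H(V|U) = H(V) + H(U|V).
Marginal P(U) (row sums):
  P(U=0) = 1/8 + 0 + 1/8 = 1/4
  P(U=1) = 0 + 1/8 + 1/8 = 1/4
  P(U=2) = 0 + 1/8 + 3/8 = 1/2
Marginal P(V) (column sums):
  P(V=0) = 1/8 + 0 + 0 = 1/8
  P(V=1) = 0 + 1/8 + 1/8 = 1/4
  P(V=2) = 1/8 + 1/8 + 3/8 = 5/8

Decomposition 1: H(U) + H(V|U)
H(U) = -[(1/4)·log₂(1/4) + (1/4)·log₂(1/4) + (1/2)·log₂(1/2)]
  = 0.5000 + 0.5000 + 0.5000
  = 1.5000 bits
H(V|U) = -Σ P(U,V)·log₂ P(V|U), where P(V|U) = P(U,V) / P(U)
  (cells with P(U,V) = 0 contribute 0)
  (U=0,V=0): P(V|U) = (1/8)/(1/4) = 1/2;  -(1/8)·log₂(1/2) = 0.1250
  (U=0,V=2): P(V|U) = (1/8)/(1/4) = 1/2;  -(1/8)·log₂(1/2) = 0.1250
  (U=1,V=1): P(V|U) = (1/8)/(1/4) = 1/2;  -(1/8)·log₂(1/2) = 0.1250
  (U=1,V=2): P(V|U) = (1/8)/(1/4) = 1/2;  -(1/8)·log₂(1/2) = 0.1250
  (U=2,V=1): P(V|U) = (1/8)/(1/2) = 1/4;  -(1/8)·log₂(1/4) = 0.2500
  (U=2,V=2): P(V|U) = (3/8)/(1/2) = 3/4;  -(3/8)·log₂(3/4) = 0.1556
H(V|U) = 0.1250 + 0.1250 + 0.1250 + 0.1250 + 0.2500 + 0.1556
  = 0.9056 bits
H(U) + H(V|U) = 1.5000 + 0.9056 = 2.4056 bits

Decomposition 2: H(V) + H(U|V)
H(V) = -[(1/8)·log₂(1/8) + (1/4)·log₂(1/4) + (5/8)·log₂(5/8)]
  = 0.3750 + 0.5000 + 0.4238
  = 1.2988 bits
H(U|V) = -Σ P(U,V)·log₂ P(U|V), where P(U|V) = P(U,V) / P(V)
  (cells with P(U,V) = 0 contribute 0)
  (U=0,V=0): P(U|V) = (1/8)/(1/8) = 1;  -(1/8)·log₂(1) = 0.0000
  (U=0,V=2): P(U|V) = (1/8)/(5/8) = 1/5;  -(1/8)·log₂(1/5) = 0.2902
  (U=1,V=1): P(U|V) = (1/8)/(1/4) = 1/2;  -(1/8)·log₂(1/2) = 0.1250
  (U=1,V=2): P(U|V) = (1/8)/(5/8) = 1/5;  -(1/8)·log₂(1/5) = 0.2902
  (U=2,V=1): P(U|V) = (1/8)/(1/4) = 1/2;  -(1/8)·log₂(1/2) = 0.1250
  (U=2,V=2): P(U|V) = (3/8)/(5/8) = 3/5;  -(3/8)·log₂(3/5) = 0.2764
H(U|V) = 0.0000 + 0.2902 + 0.1250 + 0.2902 + 0.1250 + 0.2764
  = 1.1068 bits
H(V) + H(U|V) = 1.2988 + 1.1068 = 2.4056 bits

Direct computation of the joint entropy:
H(U,V) = -[(1/8)·log₂(1/8) + (1/8)·log₂(1/8) + (1/8)·log₂(1/8) + (1/8)·log₂(1/8) + (1/8)·log₂(1/8) + (3/8)·log₂(3/8)]
  = 0.3750 + 0.3750 + 0.3750 + 0.3750 + 0.3750 + 0.5306
  = 2.4056 bits

All three agree: H(U,V) = 2.4056 bits ✓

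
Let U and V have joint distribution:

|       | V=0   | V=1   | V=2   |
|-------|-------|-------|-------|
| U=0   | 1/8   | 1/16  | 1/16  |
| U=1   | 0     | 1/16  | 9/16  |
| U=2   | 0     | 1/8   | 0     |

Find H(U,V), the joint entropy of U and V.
H(U,V) = -Σ P(U,V) log₂ P(U,V), summed over the non-zero cells:
H(U,V) = -[(1/8)·log₂(1/8) + (1/16)·log₂(1/16) + (1/16)·log₂(1/16) + (1/16)·log₂(1/16) + (9/16)·log₂(9/16) + (1/8)·log₂(1/8)]
  = 0.3750 + 0.2500 + 0.2500 + 0.2500 + 0.4669 + 0.3750
  = 1.9669 bits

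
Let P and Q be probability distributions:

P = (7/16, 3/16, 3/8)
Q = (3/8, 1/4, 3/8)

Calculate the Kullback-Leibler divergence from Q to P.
D(P||Q) = Σ P(i) log₂(P(i)/Q(i))
  i=0: (7/16) × log₂((7/16)/(3/8)) = (7/16) × log₂(7/6) = 0.0973
  i=1: (3/16) × log₂((3/16)/(1/4)) = (3/16) × log₂(3/4) = -0.0778
  i=2: (3/8) × log₂((3/8)/(3/8)) = (3/8) × log₂(1) = 0.0000
D(P||Q) = 0.0973 - 0.0778 + 0.0000
  = 0.0195 bits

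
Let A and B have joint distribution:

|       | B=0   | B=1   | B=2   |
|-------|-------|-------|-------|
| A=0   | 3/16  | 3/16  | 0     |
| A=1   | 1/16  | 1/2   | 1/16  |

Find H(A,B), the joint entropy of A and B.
H(A,B) = -Σ P(A,B) log₂ P(A,B), summed over the non-zero cells:
H(A,B) = -[(3/16)·log₂(3/16) + (3/16)·log₂(3/16) + (1/16)·log₂(1/16) + (1/2)·log₂(1/2) + (1/16)·log₂(1/16)]
  = 0.4528 + 0.4528 + 0.2500 + 0.5000 + 0.2500
  = 1.9056 bits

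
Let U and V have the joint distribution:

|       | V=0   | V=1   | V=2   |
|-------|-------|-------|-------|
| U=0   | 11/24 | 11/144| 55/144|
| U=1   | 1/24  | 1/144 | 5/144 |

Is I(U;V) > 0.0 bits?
Marginal P(U) (row sums):
  P(U=0) = 11/24 + 11/144 + 55/144 = 11/12
  P(U=1) = 1/24 + 1/144 + 5/144 = 1/12
Marginal P(V) (column sums):
  P(V=0) = 11/24 + 1/24 = 1/2
  P(V=1) = 11/144 + 1/144 = 1/12
  P(V=2) = 55/144 + 5/144 = 5/12

H(U) = -[(11/12)·log₂(11/12) + (1/12)·log₂(1/12)]
  = 0.1151 + 0.2987
  = 0.4138 bits
H(V) = -[(1/2)·log₂(1/2) + (1/12)·log₂(1/12) + (5/12)·log₂(5/12)]
  = 0.5000 + 0.2987 + 0.5263
  = 1.3250 bits
H(U,V) = -[(11/24)·log₂(11/24) + (11/144)·log₂(11/144) + (55/144)·log₂(55/144) + (1/24)·log₂(1/24) + (1/144)·log₂(1/144) + (5/144)·log₂(5/144)]
  = 0.5159 + 0.2834 + 0.5304 + 0.1910 + 0.0498 + 0.1683
  = 1.7388 bits

I(U;V) = H(U) + H(V) - H(U,V)
  = 0.4138 + 1.3250 - 1.7388
  = 0.0000 bits

No. I(U;V) = 0.0000 bits, which is ≤ 0.0 bits.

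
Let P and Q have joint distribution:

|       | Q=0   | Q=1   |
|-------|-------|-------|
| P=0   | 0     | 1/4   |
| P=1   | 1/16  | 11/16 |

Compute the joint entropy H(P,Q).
H(P,Q) = -Σ P(P,Q) log₂ P(P,Q), summed over the non-zero cells:
H(P,Q) = -[(1/4)·log₂(1/4) + (1/16)·log₂(1/16) + (11/16)·log₂(11/16)]
  = 0.5000 + 0.2500 + 0.3716
  = 1.1216 bits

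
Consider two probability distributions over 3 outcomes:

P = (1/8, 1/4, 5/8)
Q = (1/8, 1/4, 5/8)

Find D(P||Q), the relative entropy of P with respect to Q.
D(P||Q) = Σ P(i) log₂(P(i)/Q(i))
  i=0: (1/8) × log₂((1/8)/(1/8)) = (1/8) × log₂(1) = 0.0000
  i=1: (1/4) × log₂((1/4)/(1/4)) = (1/4) × log₂(1) = 0.0000
  i=2: (5/8) × log₂((5/8)/(5/8)) = (5/8) × log₂(1) = 0.0000
D(P||Q) = 0.0000 + 0.0000 + 0.0000
  = 0.0000 bits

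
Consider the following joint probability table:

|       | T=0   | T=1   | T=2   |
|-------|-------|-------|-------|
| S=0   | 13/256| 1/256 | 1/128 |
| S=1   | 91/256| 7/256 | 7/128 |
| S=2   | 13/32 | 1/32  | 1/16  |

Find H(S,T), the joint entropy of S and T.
H(S,T) = -Σ P(S,T) log₂ P(S,T), summed over the non-zero cells:
H(S,T) = -[(13/256)·log₂(13/256) + (1/256)·log₂(1/256) + (1/128)·log₂(1/128) + (91/256)·log₂(91/256) + (7/256)·log₂(7/256) + (7/128)·log₂(7/128) + (13/32)·log₂(13/32) + (1/32)·log₂(1/32) + (1/16)·log₂(1/16)]
  = 0.2183 + 0.0313 + 0.0547 + 0.5304 + 0.1420 + 0.2293 + 0.5279 + 0.1563 + 0.2500
  = 2.1402 bits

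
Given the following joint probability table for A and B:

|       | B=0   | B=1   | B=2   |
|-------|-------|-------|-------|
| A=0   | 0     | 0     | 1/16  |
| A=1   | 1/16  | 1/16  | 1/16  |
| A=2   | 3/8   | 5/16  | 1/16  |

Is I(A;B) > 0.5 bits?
Marginal P(A) (row sums):
  P(A=0) = 0 + 0 + 1/16 = 1/16
  P(A=1) = 1/16 + 1/16 + 1/16 = 3/16
  P(A=2) = 3/8 + 5/16 + 1/16 = 3/4
Marginal P(B) (column sums):
  P(B=0) = 0 + 1/16 + 3/8 = 7/16
  P(B=1) = 0 + 1/16 + 5/16 = 3/8
  P(B=2) = 1/16 + 1/16 + 1/16 = 3/16

H(A) = -[(1/16)·log₂(1/16) + (3/16)·log₂(3/16) + (3/4)·log₂(3/4)]
  = 0.2500 + 0.4528 + 0.3113
  = 1.0141 bits
H(B) = -[(7/16)·log₂(7/16) + (3/8)·log₂(3/8) + (3/16)·log₂(3/16)]
  = 0.5218 + 0.5306 + 0.4528
  = 1.5052 bits
H(A,B) = -[(1/16)·log₂(1/16) + (1/16)·log₂(1/16) + (1/16)·log₂(1/16) + (1/16)·log₂(1/16) + (3/8)·log₂(3/8) + (5/16)·log₂(5/16) + (1/16)·log₂(1/16)]
  = 0.2500 + 0.2500 + 0.2500 + 0.2500 + 0.5306 + 0.5244 + 0.2500
  = 2.3050 bits

I(A;B) = H(A) + H(B) - H(A,B)
  = 1.0141 + 1.5052 - 2.3050
  = 0.2143 bits

No. I(A;B) = 0.2143 bits, which is ≤ 0.5 bits.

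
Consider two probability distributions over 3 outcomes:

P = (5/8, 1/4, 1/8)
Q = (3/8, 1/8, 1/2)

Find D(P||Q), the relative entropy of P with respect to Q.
D(P||Q) = Σ P(i) log₂(P(i)/Q(i))
  i=0: (5/8) × log₂((5/8)/(3/8)) = (5/8) × log₂(5/3) = 0.4606
  i=1: (1/4) × log₂((1/4)/(1/8)) = (1/4) × log₂(2) = 0.2500
  i=2: (1/8) × log₂((1/8)/(1/2)) = (1/8) × log₂(1/4) = -0.2500
D(P||Q) = 0.4606 + 0.2500 - 0.2500
  = 0.4606 bits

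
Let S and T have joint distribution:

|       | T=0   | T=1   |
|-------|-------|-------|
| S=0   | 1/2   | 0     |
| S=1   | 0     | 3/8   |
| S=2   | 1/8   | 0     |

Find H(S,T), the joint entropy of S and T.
H(S,T) = -Σ P(S,T) log₂ P(S,T), summed over the non-zero cells:
H(S,T) = -[(1/2)·log₂(1/2) + (3/8)·log₂(3/8) + (1/8)·log₂(1/8)]
  = 0.5000 + 0.5306 + 0.3750
  = 1.4056 bits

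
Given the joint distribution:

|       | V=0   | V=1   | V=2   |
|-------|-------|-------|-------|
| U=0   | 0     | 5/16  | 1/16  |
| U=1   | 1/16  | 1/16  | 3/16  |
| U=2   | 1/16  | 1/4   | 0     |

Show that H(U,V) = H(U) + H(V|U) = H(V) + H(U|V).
Marginal P(U) (row sums):
  P(U=0) = 0 + 5/16 + 1/16 = 3/8
  P(U=1) = 1/16 + 1/16 + 3/16 = 5/16
  P(U=2) = 1/16 + 1/4 + 0 = 5/16
Marginal P(V) (column sums):
  P(V=0) = 0 + 1/16 + 1/16 = 1/8
  P(V=1) = 5/16 + 1/16 + 1/4 = 5/8
  P(V=2) = 1/16 + 3/16 + 0 = 1/4

Decomposition 1: H(U) + H(V|U)
H(U) = -[(3/8)·log₂(3/8) + (5/16)·log₂(5/16) + (5/16)·log₂(5/16)]
  = 0.5306 + 0.5244 + 0.5244
  = 1.5794 bits
H(V|U) = -Σ P(U,V)·log₂ P(V|U), where P(V|U) = P(U,V) / P(U)
  (cells with P(U,V) = 0 contribute 0)
  (U=0,V=1): P(V|U) = (5/16)/(3/8) = 5/6;  -(5/16)·log₂(5/6) = 0.0822
  (U=0,V=2): P(V|U) = (1/16)/(3/8) = 1/6;  -(1/16)·log₂(1/6) = 0.1616
  (U=1,V=0): P(V|U) = (1/16)/(5/16) = 1/5;  -(1/16)·log₂(1/5) = 0.1451
  (U=1,V=1): P(V|U) = (1/16)/(5/16) = 1/5;  -(1/16)·log₂(1/5) = 0.1451
  (U=1,V=2): P(V|U) = (3/16)/(5/16) = 3/5;  -(3/16)·log₂(3/5) = 0.1382
  (U=2,V=0): P(V|U) = (1/16)/(5/16) = 1/5;  -(1/16)·log₂(1/5) = 0.1451
  (U=2,V=1): P(V|U) = (1/4)/(5/16) = 4/5;  -(1/4)·log₂(4/5) = 0.0805
H(V|U) = 0.0822 + 0.1616 + 0.1451 + 0.1451 + 0.1382 + 0.1451 + 0.0805
  = 0.8978 bits
H(U) + H(V|U) = 1.5794 + 0.8978 = 2.4772 bits

Decomposition 2: H(V) + H(U|V)
H(V) = -[(1/8)·log₂(1/8) + (5/8)·log₂(5/8) + (1/4)·log₂(1/4)]
  = 0.3750 + 0.4238 + 0.5000
  = 1.2988 bits
H(U|V) = -Σ P(U,V)·log₂ P(U|V), where P(U|V) = P(U,V) / P(V)
  (cells with P(U,V) = 0 contribute 0)
  (U=0,V=1): P(U|V) = (5/16)/(5/8) = 1/2;  -(5/16)·log₂(1/2) = 0.3125
  (U=0,V=2): P(U|V) = (1/16)/(1/4) = 1/4;  -(1/16)·log₂(1/4) = 0.1250
  (U=1,V=0): P(U|V) = (1/16)/(1/8) = 1/2;  -(1/16)·log₂(1/2) = 0.0625
  (U=1,V=1): P(U|V) = (1/16)/(5/8) = 1/10;  -(1/16)·log₂(1/10) = 0.2076
  (U=1,V=2): P(U|V) = (3/16)/(1/4) = 3/4;  -(3/16)·log₂(3/4) = 0.0778
  (U=2,V=0): P(U|V) = (1/16)/(1/8) = 1/2;  -(1/16)·log₂(1/2) = 0.0625
  (U=2,V=1): P(U|V) = (1/4)/(5/8) = 2/5;  -(1/4)·log₂(2/5) = 0.3305
H(U|V) = 0.3125 + 0.1250 + 0.0625 + 0.2076 + 0.0778 + 0.0625 + 0.3305
  = 1.1784 bits
H(V) + H(U|V) = 1.2988 + 1.1784 = 2.4772 bits

Direct computation of the joint entropy:
H(U,V) = -[(5/16)·log₂(5/16) + (1/16)·log₂(1/16) + (1/16)·log₂(1/16) + (1/16)·log₂(1/16) + (3/16)·log₂(3/16) + (1/16)·log₂(1/16) + (1/4)·log₂(1/4)]
  = 0.5244 + 0.2500 + 0.2500 + 0.2500 + 0.4528 + 0.2500 + 0.5000
  = 2.4772 bits

All three agree: H(U,V) = 2.4772 bits ✓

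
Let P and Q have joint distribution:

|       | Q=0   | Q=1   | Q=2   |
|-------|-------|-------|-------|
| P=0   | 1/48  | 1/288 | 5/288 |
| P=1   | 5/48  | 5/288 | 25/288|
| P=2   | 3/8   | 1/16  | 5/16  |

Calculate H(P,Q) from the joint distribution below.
H(P,Q) = -Σ P(P,Q) log₂ P(P,Q), summed over the non-zero cells:
H(P,Q) = -[(1/48)·log₂(1/48) + (1/288)·log₂(1/288) + (5/288)·log₂(5/288) + (5/48)·log₂(5/48) + (5/288)·log₂(5/288) + (25/288)·log₂(25/288) + (3/8)·log₂(3/8) + (1/16)·log₂(1/16) + (5/16)·log₂(5/16)]
  = 0.1164 + 0.0284 + 0.1015 + 0.3399 + 0.1015 + 0.3061 + 0.5306 + 0.2500 + 0.5244
  = 2.2988 bits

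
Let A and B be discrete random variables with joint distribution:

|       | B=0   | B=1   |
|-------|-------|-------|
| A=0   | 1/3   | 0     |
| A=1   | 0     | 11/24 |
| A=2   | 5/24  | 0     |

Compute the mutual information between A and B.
Marginal P(A) (row sums):
  P(A=0) = 1/3 + 0 = 1/3
  P(A=1) = 0 + 11/24 = 11/24
  P(A=2) = 5/24 + 0 = 5/24
Marginal P(B) (column sums):
  P(B=0) = 1/3 + 0 + 5/24 = 13/24
  P(B=1) = 0 + 11/24 + 0 = 11/24

H(A) = -[(1/3)·log₂(1/3) + (11/24)·log₂(11/24) + (5/24)·log₂(5/24)]
  = 0.5283 + 0.5159 + 0.4715
  = 1.5157 bits
H(B) = -[(13/24)·log₂(13/24) + (11/24)·log₂(11/24)]
  = 0.4791 + 0.5159
  = 0.9950 bits
H(A,B) = -[(1/3)·log₂(1/3) + (11/24)·log₂(11/24) + (5/24)·log₂(5/24)]
  = 0.5283 + 0.5159 + 0.4715
  = 1.5157 bits

I(A;B) = H(A) + H(B) - H(A,B)
  = 1.5157 + 0.9950 - 1.5157
  = 0.9950 bits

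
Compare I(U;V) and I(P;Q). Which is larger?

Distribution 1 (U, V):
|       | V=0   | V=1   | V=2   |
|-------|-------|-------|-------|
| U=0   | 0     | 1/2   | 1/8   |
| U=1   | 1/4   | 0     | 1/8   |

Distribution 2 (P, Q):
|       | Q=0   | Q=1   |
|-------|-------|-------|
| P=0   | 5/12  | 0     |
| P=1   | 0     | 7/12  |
Distribution 1 (U, V):
Marginal P(U) (row sums):
  P(U=0) = 0 + 1/2 + 1/8 = 5/8
  P(U=1) = 1/4 + 0 + 1/8 = 3/8
Marginal P(V) (column sums):
  P(V=0) = 0 + 1/4 = 1/4
  P(V=1) = 1/2 + 0 = 1/2
  P(V=2) = 1/8 + 1/8 = 1/4

H(U) = -[(5/8)·log₂(5/8) + (3/8)·log₂(3/8)]
  = 0.4238 + 0.5306
  = 0.9544 bits
H(V) = -[(1/4)·log₂(1/4) + (1/2)·log₂(1/2) + (1/4)·log₂(1/4)]
  = 0.5000 + 0.5000 + 0.5000
  = 1.5000 bits
H(U,V) = -[(1/2)·log₂(1/2) + (1/8)·log₂(1/8) + (1/4)·log₂(1/4) + (1/8)·log₂(1/8)]
  = 0.5000 + 0.3750 + 0.5000 + 0.3750
  = 1.7500 bits

I(U;V) = H(U) + H(V) - H(U,V)
  = 0.9544 + 1.5000 - 1.7500
  = 0.7044 bits

Distribution 2 (P, Q):
Marginal P(P) (row sums):
  P(P=0) = 5/12 + 0 = 5/12
  P(P=1) = 0 + 7/12 = 7/12
Marginal P(Q) (column sums):
  P(Q=0) = 5/12 + 0 = 5/12
  P(Q=1) = 0 + 7/12 = 7/12

H(P) = -[(5/12)·log₂(5/12) + (7/12)·log₂(7/12)]
  = 0.5263 + 0.4536
  = 0.9799 bits
H(Q) = -[(5/12)·log₂(5/12) + (7/12)·log₂(7/12)]
  = 0.5263 + 0.4536
  = 0.9799 bits
H(P,Q) = -[(5/12)·log₂(5/12) + (7/12)·log₂(7/12)]
  = 0.5263 + 0.4536
  = 0.9799 bits

I(P;Q) = H(P) + H(Q) - H(P,Q)
  = 0.9799 + 0.9799 - 0.9799
  = 0.9799 bits

I(P;Q) = 0.9799 bits > I(U;V) = 0.7044 bits, so (P, Q) has the higher mutual information (stronger dependence).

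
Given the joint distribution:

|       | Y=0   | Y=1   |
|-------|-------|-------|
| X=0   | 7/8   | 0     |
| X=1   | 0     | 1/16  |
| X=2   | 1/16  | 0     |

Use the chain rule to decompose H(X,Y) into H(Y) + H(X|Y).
By the chain rule: H(X,Y) = H(Y) + H(X|Y)

Marginal P(Y) (column sums):
  P(Y=0) = 7/8 + 0 + 1/16 = 15/16
  P(Y=1) = 0 + 1/16 + 0 = 1/16
H(Y) = -[(15/16)·log₂(15/16) + (1/16)·log₂(1/16)]
  = 0.0873 + 0.2500
  = 0.3373 bits
H(X|Y) = -Σ P(X,Y)·log₂ P(X|Y), where P(X|Y) = P(X,Y) / P(Y)
  (cells with P(X,Y) = 0 contribute 0)
  (X=0,Y=0): P(X|Y) = (7/8)/(15/16) = 14/15;  -(7/8)·log₂(14/15) = 0.0871
  (X=1,Y=1): P(X|Y) = (1/16)/(1/16) = 1;  -(1/16)·log₂(1) = 0.0000
  (X=2,Y=0): P(X|Y) = (1/16)/(15/16) = 1/15;  -(1/16)·log₂(1/15) = 0.2442
H(X|Y) = 0.0871 + 0.0000 + 0.2442
  = 0.3313 bits

H(X,Y) = H(Y) + H(X|Y) = 0.3373 + 0.3313 = 0.6686 bits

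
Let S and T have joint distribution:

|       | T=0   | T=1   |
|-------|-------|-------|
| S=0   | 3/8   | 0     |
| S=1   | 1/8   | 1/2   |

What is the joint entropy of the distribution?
H(S,T) = -Σ P(S,T) log₂ P(S,T), summed over the non-zero cells:
H(S,T) = -[(3/8)·log₂(3/8) + (1/8)·log₂(1/8) + (1/2)·log₂(1/2)]
  = 0.5306 + 0.3750 + 0.5000
  = 1.4056 bits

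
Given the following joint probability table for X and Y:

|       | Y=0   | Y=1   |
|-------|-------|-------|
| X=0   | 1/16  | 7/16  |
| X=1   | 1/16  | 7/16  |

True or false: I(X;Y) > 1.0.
Marginal P(X) (row sums):
  P(X=0) = 1/16 + 7/16 = 1/2
  P(X=1) = 1/16 + 7/16 = 1/2
Marginal P(Y) (column sums):
  P(Y=0) = 1/16 + 1/16 = 1/8
  P(Y=1) = 7/16 + 7/16 = 7/8

H(X) = -[(1/2)·log₂(1/2) + (1/2)·log₂(1/2)]
  = 0.5000 + 0.5000
  = 1.0000 bits
H(Y) = -[(1/8)·log₂(1/8) + (7/8)·log₂(7/8)]
  = 0.3750 + 0.1686
  = 0.5436 bits
H(X,Y) = -[(1/16)·log₂(1/16) + (7/16)·log₂(7/16) + (1/16)·log₂(1/16) + (7/16)·log₂(7/16)]
  = 0.2500 + 0.5218 + 0.2500 + 0.5218
  = 1.5436 bits

I(X;Y) = H(X) + H(Y) - H(X,Y)
  = 1.0000 + 0.5436 - 1.5436
  = 0.0000 bits

False. I(X;Y) = 0.0000 bits, which is ≤ 1.0 bits.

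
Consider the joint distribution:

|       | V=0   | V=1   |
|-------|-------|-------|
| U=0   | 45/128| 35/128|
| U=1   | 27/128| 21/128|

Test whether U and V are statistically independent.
Marginal P(U) (row sums):
  P(U=0) = 45/128 + 35/128 = 5/8
  P(U=1) = 27/128 + 21/128 = 3/8
Marginal P(V) (column sums):
  P(V=0) = 45/128 + 27/128 = 9/16
  P(V=1) = 35/128 + 21/128 = 7/16

U and V are independent iff P(U=i,V=j) = P(U=i)·P(V=j) for every cell.
  P(U=0)·P(V=0) = 5/8 × 9/16 = 45/128 = P(U=0,V=0) ✓
  P(U=0)·P(V=1) = 5/8 × 7/16 = 35/128 = P(U=0,V=1) ✓
  P(U=1)·P(V=0) = 3/8 × 9/16 = 27/128 = P(U=1,V=0) ✓
  P(U=1)·P(V=1) = 3/8 × 7/16 = 21/128 = P(U=1,V=1) ✓

Yes, U and V are independent: every cell factors, so I(U;V) = 0 bits.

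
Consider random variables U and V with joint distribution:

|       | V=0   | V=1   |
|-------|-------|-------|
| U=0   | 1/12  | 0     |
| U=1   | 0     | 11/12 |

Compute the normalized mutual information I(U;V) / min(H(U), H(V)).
Marginal P(U) (row sums):
  P(U=0) = 1/12 + 0 = 1/12
  P(U=1) = 0 + 11/12 = 11/12
Marginal P(V) (column sums):
  P(V=0) = 1/12 + 0 = 1/12
  P(V=1) = 0 + 11/12 = 11/12

H(U) = -[(1/12)·log₂(1/12) + (11/12)·log₂(11/12)]
  = 0.2987 + 0.1151
  = 0.4138 bits
H(V) = -[(1/12)·log₂(1/12) + (11/12)·log₂(11/12)]
  = 0.2987 + 0.1151
  = 0.4138 bits
H(U,V) = -[(1/12)·log₂(1/12) + (11/12)·log₂(11/12)]
  = 0.2987 + 0.1151
  = 0.4138 bits

I(U;V) = H(U) + H(V) - H(U,V)
  = 0.4138 + 0.4138 - 0.4138
  = 0.4138 bits

min(H(U), H(V)) = min(0.4138, 0.4138) = 0.4138 bits
Normalized MI = 0.4138 / 0.4138 = 1.0000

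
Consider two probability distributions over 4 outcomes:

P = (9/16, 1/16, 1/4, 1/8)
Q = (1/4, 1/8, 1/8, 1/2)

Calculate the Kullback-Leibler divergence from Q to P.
D(P||Q) = Σ P(i) log₂(P(i)/Q(i))
  i=0: (9/16) × log₂((9/16)/(1/4)) = (9/16) × log₂(9/4) = 0.6581
  i=1: (1/16) × log₂((1/16)/(1/8)) = (1/16) × log₂(1/2) = -0.0625
  i=2: (1/4) × log₂((1/4)/(1/8)) = (1/4) × log₂(2) = 0.2500
  i=3: (1/8) × log₂((1/8)/(1/2)) = (1/8) × log₂(1/4) = -0.2500
D(P||Q) = 0.6581 - 0.0625 + 0.2500 - 0.2500
  = 0.5956 bits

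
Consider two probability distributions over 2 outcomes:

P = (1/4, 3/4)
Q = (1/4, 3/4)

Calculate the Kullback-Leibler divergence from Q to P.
D(P||Q) = Σ P(i) log₂(P(i)/Q(i))
  i=0: (1/4) × log₂((1/4)/(1/4)) = (1/4) × log₂(1) = 0.0000
  i=1: (3/4) × log₂((3/4)/(3/4)) = (3/4) × log₂(1) = 0.0000
D(P||Q) = 0.0000 + 0.0000
  = 0.0000 bits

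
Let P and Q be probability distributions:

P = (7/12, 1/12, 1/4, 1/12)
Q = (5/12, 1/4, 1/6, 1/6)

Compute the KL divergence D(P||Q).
D(P||Q) = Σ P(i) log₂(P(i)/Q(i))
  i=0: (7/12) × log₂((7/12)/(5/12)) = (7/12) × log₂(7/5) = 0.2832
  i=1: (1/12) × log₂((1/12)/(1/4)) = (1/12) × log₂(1/3) = -0.1321
  i=2: (1/4) × log₂((1/4)/(1/6)) = (1/4) × log₂(3/2) = 0.1462
  i=3: (1/12) × log₂((1/12)/(1/6)) = (1/12) × log₂(1/2) = -0.0833
D(P||Q) = 0.2832 - 0.1321 + 0.1462 - 0.0833
  = 0.2140 bits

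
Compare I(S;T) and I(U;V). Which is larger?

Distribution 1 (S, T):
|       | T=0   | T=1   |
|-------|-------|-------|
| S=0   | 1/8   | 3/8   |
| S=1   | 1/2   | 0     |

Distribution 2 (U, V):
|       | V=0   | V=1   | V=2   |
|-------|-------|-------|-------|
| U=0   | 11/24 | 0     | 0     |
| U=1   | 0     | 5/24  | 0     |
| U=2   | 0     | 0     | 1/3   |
Distribution 1 (S, T):
Marginal P(S) (row sums):
  P(S=0) = 1/8 + 3/8 = 1/2
  P(S=1) = 1/2 + 0 = 1/2
Marginal P(T) (column sums):
  P(T=0) = 1/8 + 1/2 = 5/8
  P(T=1) = 3/8 + 0 = 3/8

H(S) = -[(1/2)·log₂(1/2) + (1/2)·log₂(1/2)]
  = 0.5000 + 0.5000
  = 1.0000 bits
H(T) = -[(5/8)·log₂(5/8) + (3/8)·log₂(3/8)]
  = 0.4238 + 0.5306
  = 0.9544 bits
H(S,T) = -[(1/8)·log₂(1/8) + (3/8)·log₂(3/8) + (1/2)·log₂(1/2)]
  = 0.3750 + 0.5306 + 0.5000
  = 1.4056 bits

I(S;T) = H(S) + H(T) - H(S,T)
  = 1.0000 + 0.9544 - 1.4056
  = 0.5488 bits

Distribution 2 (U, V):
Marginal P(U) (row sums):
  P(U=0) = 11/24 + 0 + 0 = 11/24
  P(U=1) = 0 + 5/24 + 0 = 5/24
  P(U=2) = 0 + 0 + 1/3 = 1/3
Marginal P(V) (column sums):
  P(V=0) = 11/24 + 0 + 0 = 11/24
  P(V=1) = 0 + 5/24 + 0 = 5/24
  P(V=2) = 0 + 0 + 1/3 = 1/3

H(U) = -[(11/24)·log₂(11/24) + (5/24)·log₂(5/24) + (1/3)·log₂(1/3)]
  = 0.5159 + 0.4715 + 0.5283
  = 1.5157 bits
H(V) = -[(11/24)·log₂(11/24) + (5/24)·log₂(5/24) + (1/3)·log₂(1/3)]
  = 0.5159 + 0.4715 + 0.5283
  = 1.5157 bits
H(U,V) = -[(11/24)·log₂(11/24) + (5/24)·log₂(5/24) + (1/3)·log₂(1/3)]
  = 0.5159 + 0.4715 + 0.5283
  = 1.5157 bits

I(U;V) = H(U) + H(V) - H(U,V)
  = 1.5157 + 1.5157 - 1.5157
  = 1.5157 bits

I(U;V) = 1.5157 bits > I(S;T) = 0.5488 bits, so (U, V) has the higher mutual information (stronger dependence).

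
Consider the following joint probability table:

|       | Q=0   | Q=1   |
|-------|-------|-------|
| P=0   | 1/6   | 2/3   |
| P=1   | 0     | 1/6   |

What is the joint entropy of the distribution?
H(P,Q) = -Σ P(P,Q) log₂ P(P,Q), summed over the non-zero cells:
H(P,Q) = -[(1/6)·log₂(1/6) + (2/3)·log₂(2/3) + (1/6)·log₂(1/6)]
  = 0.4308 + 0.3900 + 0.4308
  = 1.2516 bits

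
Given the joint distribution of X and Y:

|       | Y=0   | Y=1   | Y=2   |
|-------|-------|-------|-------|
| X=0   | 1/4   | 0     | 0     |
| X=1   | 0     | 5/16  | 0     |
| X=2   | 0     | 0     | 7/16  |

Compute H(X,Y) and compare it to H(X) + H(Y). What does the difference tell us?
Marginal P(X) (row sums):
  P(X=0) = 1/4 + 0 + 0 = 1/4
  P(X=1) = 0 + 5/16 + 0 = 5/16
  P(X=2) = 0 + 0 + 7/16 = 7/16
Marginal P(Y) (column sums):
  P(Y=0) = 1/4 + 0 + 0 = 1/4
  P(Y=1) = 0 + 5/16 + 0 = 5/16
  P(Y=2) = 0 + 0 + 7/16 = 7/16

H(X,Y) = -[(1/4)·log₂(1/4) + (5/16)·log₂(5/16) + (7/16)·log₂(7/16)]
  = 0.5000 + 0.5244 + 0.5218
  = 1.5462 bits
H(X) = -[(1/4)·log₂(1/4) + (5/16)·log₂(5/16) + (7/16)·log₂(7/16)]
  = 0.5000 + 0.5244 + 0.5218
  = 1.5462 bits
H(Y) = -[(1/4)·log₂(1/4) + (5/16)·log₂(5/16) + (7/16)·log₂(7/16)]
  = 0.5000 + 0.5244 + 0.5218
  = 1.5462 bits

H(X) + H(Y) = 1.5462 + 1.5462 = 3.0924 bits
Difference: H(X) + H(Y) - H(X,Y) = 3.0924 - 1.5462 = 1.5462 bits = I(X;Y)

The difference is the mutual information; it is positive here, so X and Y are dependent (knowing one reduces uncertainty about the other by 1.5462 bits).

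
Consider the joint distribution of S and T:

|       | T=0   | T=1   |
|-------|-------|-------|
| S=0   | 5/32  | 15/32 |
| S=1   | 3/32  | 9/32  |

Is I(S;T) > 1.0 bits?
Marginal P(S) (row sums):
  P(S=0) = 5/32 + 15/32 = 5/8
  P(S=1) = 3/32 + 9/32 = 3/8
Marginal P(T) (column sums):
  P(T=0) = 5/32 + 3/32 = 1/4
  P(T=1) = 15/32 + 9/32 = 3/4

H(S) = -[(5/8)·log₂(5/8) + (3/8)·log₂(3/8)]
  = 0.4238 + 0.5306
  = 0.9544 bits
H(T) = -[(1/4)·log₂(1/4) + (3/4)·log₂(3/4)]
  = 0.5000 + 0.3113
  = 0.8113 bits
H(S,T) = -[(5/32)·log₂(5/32) + (15/32)·log₂(15/32) + (3/32)·log₂(3/32) + (9/32)·log₂(9/32)]
  = 0.4184 + 0.5124 + 0.3202 + 0.5147
  = 1.7657 bits

I(S;T) = H(S) + H(T) - H(S,T)
  = 0.9544 + 0.8113 - 1.7657
  = 0.0000 bits

No. I(S;T) = 0.0000 bits, which is ≤ 1.0 bits.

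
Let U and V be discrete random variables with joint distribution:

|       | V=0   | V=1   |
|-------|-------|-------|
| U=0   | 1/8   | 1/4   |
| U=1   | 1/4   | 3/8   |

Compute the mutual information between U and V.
Marginal P(U) (row sums):
  P(U=0) = 1/8 + 1/4 = 3/8
  P(U=1) = 1/4 + 3/8 = 5/8
Marginal P(V) (column sums):
  P(V=0) = 1/8 + 1/4 = 3/8
  P(V=1) = 1/4 + 3/8 = 5/8

H(U) = -[(3/8)·log₂(3/8) + (5/8)·log₂(5/8)]
  = 0.5306 + 0.4238
  = 0.9544 bits
H(V) = -[(3/8)·log₂(3/8) + (5/8)·log₂(5/8)]
  = 0.5306 + 0.4238
  = 0.9544 bits
H(U,V) = -[(1/8)·log₂(1/8) + (1/4)·log₂(1/4) + (1/4)·log₂(1/4) + (3/8)·log₂(3/8)]
  = 0.3750 + 0.5000 + 0.5000 + 0.5306
  = 1.9056 bits

I(U;V) = H(U) + H(V) - H(U,V)
  = 0.9544 + 0.9544 - 1.9056
  = 0.0032 bits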